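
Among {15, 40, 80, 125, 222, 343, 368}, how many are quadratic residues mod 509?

4

(15/509) = -1 → non-residue.
(40/509) = -1 → non-residue.
(80/509) = +1 → QR.
(125/509) = +1 → QR.
(222/509) = +1 → QR.
(343/509) = -1 → non-residue.
(368/509) = +1 → QR.
Total quadratic residues among the 7: 4.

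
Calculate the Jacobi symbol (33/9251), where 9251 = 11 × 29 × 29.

Reciprocity: 33 ≡ 1 and 9251 ≡ 3 (mod 4), so (33/9251) = +(9251/33).
Reduce top mod 33: now compute (11/33).
Reciprocity: 11 ≡ 3 and 33 ≡ 1 (mod 4), so (11/33) = +(33/11).
Reduce top mod 11: now compute (0/11).
Top reduces to 0: gcd > 1, so the symbol is 0.

0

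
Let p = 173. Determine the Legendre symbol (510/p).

1

First reduce: 510 ≡ 164 (mod 173).
Pull out 2^2: since 173 ≡ 5 (mod 8), (2/173) = -1, so (2/173)^2 = +1.
Reciprocity: 41 ≡ 1 and 173 ≡ 1 (mod 4), so (41/173) = +(173/41).
Reduce top mod 41: now compute (9/41).
Reciprocity: 9 ≡ 1 and 41 ≡ 1 (mod 4), so (9/41) = +(41/9).
Reduce top mod 9: now compute (5/9).
Reciprocity: 5 ≡ 1 and 9 ≡ 1 (mod 4), so (5/9) = +(9/5).
Reduce top mod 5: now compute (4/5).
Pull out 2^2: since 5 ≡ 5 (mod 8), (2/5) = -1, so (2/5)^2 = +1.
Reached (1/5) = 1. Collecting the sign flips along the way, the symbol is +1.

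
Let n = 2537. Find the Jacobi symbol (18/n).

1

Pull out 2: since 2537 ≡ 1 (mod 8), (2/2537) = +1.
Reciprocity: 9 ≡ 1 and 2537 ≡ 1 (mod 4), so (9/2537) = +(2537/9).
Reduce top mod 9: now compute (8/9).
Pull out 2^3: since 9 ≡ 1 (mod 8), (2/9) = +1, so (2/9)^3 = +1.
Reached (1/9) = 1. Collecting the sign flips along the way, the symbol is +1.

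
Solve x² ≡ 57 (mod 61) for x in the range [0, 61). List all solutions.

61 ≡ 1 (mod 4), so we find a root by search.
Trying successive values, 22² = 484 ≡ 57 (mod 61). The other root is 61 − 22 = 39.

22, 39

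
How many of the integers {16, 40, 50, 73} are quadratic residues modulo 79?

4

(16/79) = +1 → QR.
(40/79) = +1 → QR.
(50/79) = +1 → QR.
(73/79) = +1 → QR.
Total quadratic residues among the 4: 4.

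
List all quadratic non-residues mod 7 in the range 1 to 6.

Square k = 1,…,3 (k and 7−k give the same square):
1²=1, 2²=4, 3²≡2 (mod 7).
The residues are {1, 2, 4}; the non-residues are the remaining 3 nonzero classes.

3 5 6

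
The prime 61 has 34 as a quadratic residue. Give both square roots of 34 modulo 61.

20, 41

61 ≡ 1 (mod 4), so we find a root by search.
Trying successive values, 20² = 400 ≡ 34 (mod 61). The other root is 61 − 20 = 41.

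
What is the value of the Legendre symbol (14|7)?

0

First reduce: 14 ≡ 0 (mod 7).
Top reduces to 0: gcd > 1, so the symbol is 0.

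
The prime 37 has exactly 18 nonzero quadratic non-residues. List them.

Square k = 1,…,18 (k and 37−k give the same square):
1²=1, 2²=4, 3²=9, 4²=16, 5²=25, 6²=36, 7²≡12, 8²≡27, 9²≡7, 10²≡26, 11²≡10, 12²≡33, 13²≡21, 14²≡11, 15²≡3, 16²≡34, 17²≡30, 18²≡28 (mod 37).
The residues are {1, 3, 4, 7, 9, 10, 11, 12, 16, 21, 25, 26, 27, 28, 30, 33, 34, 36}; the non-residues are the remaining 18 nonzero classes.

2,5,6,8,13,14,15,17,18,19,20,22,23,24,29,31,32,35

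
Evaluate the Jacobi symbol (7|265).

-1

Reciprocity: 7 ≡ 3 and 265 ≡ 1 (mod 4), so (7/265) = +(265/7).
Reduce top mod 7: now compute (6/7).
Pull out 2: since 7 ≡ 7 (mod 8), (2/7) = +1.
Reciprocity: 3 ≡ 3 and 7 ≡ 3 (mod 4), so (3/7) = −(7/3).
Reduce top mod 3: now compute (1/3).
Reached (1/3) = 1. Collecting the sign flips along the way, the symbol is -1.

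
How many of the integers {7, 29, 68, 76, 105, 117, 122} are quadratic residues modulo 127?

4

(7/127) = -1 → non-residue.
(29/127) = -1 → non-residue.
(68/127) = +1 → QR.
(76/127) = +1 → QR.
(105/127) = -1 → non-residue.
(117/127) = +1 → QR.
(122/127) = +1 → QR.
Total quadratic residues among the 7: 4.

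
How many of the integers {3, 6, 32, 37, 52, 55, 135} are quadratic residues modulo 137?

(3/137) = -1 → non-residue.
(6/137) = -1 → non-residue.
(32/137) = +1 → QR.
(37/137) = +1 → QR.
(52/137) = -1 → non-residue.
(55/137) = -1 → non-residue.
(135/137) = +1 → QR.
Total quadratic residues among the 7: 3.

3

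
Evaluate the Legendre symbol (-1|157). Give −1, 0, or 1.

1

Euler's criterion: (-1/157) ≡ 156^78 (mod 157).
156^2 ≡ 1 (mod 157)
156^4 ≡ 1 (mod 157)
156^8 ≡ 1 (mod 157)
156^16 ≡ 1 (mod 157)
156^32 ≡ 1 (mod 157)
156^64 ≡ 1 (mod 157)
156^78 = 156^(64+8+4+2) ≡ 1 (mod 157).
Result is 1, so (-1/157) = 1.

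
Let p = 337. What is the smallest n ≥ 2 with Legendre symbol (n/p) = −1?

5

(2/337) = +1, so 2 is a residue.
(3/337) = +1, so 3 is a residue.
(4/337) = +1, so 4 is a residue.
(5/337) = −1, so 5 is the smallest positive non-residue mod 337.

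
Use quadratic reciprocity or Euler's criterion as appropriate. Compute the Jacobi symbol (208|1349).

Pull out 2^4: since 1349 ≡ 5 (mod 8), (2/1349) = -1, so (2/1349)^4 = +1.
Reciprocity: 13 ≡ 1 and 1349 ≡ 1 (mod 4), so (13/1349) = +(1349/13).
Reduce top mod 13: now compute (10/13).
Pull out 2: since 13 ≡ 5 (mod 8), (2/13) = -1.
Reciprocity: 5 ≡ 1 and 13 ≡ 1 (mod 4), so (5/13) = +(13/5).
Reduce top mod 5: now compute (3/5).
Reciprocity: 3 ≡ 3 and 5 ≡ 1 (mod 4), so (3/5) = +(5/3).
Reduce top mod 3: now compute (2/3).
Pull out 2: since 3 ≡ 3 (mod 8), (2/3) = -1.
Reached (1/3) = 1. Collecting the sign flips along the way, the symbol is +1.

1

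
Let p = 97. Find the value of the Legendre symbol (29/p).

-1

Euler's criterion: (29/97) ≡ 29^48 (mod 97).
29^2 ≡ 65 (mod 97)
29^4 ≡ 54 (mod 97)
29^8 ≡ 6 (mod 97)
29^16 ≡ 36 (mod 97)
29^32 ≡ 35 (mod 97)
29^48 = 29^(32+16) ≡ 96 (mod 97).
Result is 96 ≡ −1, so (29/97) = −1.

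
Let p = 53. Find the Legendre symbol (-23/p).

-1

First reduce: -23 ≡ 30 (mod 53).
Pull out 2: since 53 ≡ 5 (mod 8), (2/53) = -1.
Reciprocity: 15 ≡ 3 and 53 ≡ 1 (mod 4), so (15/53) = +(53/15).
Reduce top mod 15: now compute (8/15).
Pull out 2^3: since 15 ≡ 7 (mod 8), (2/15) = +1, so (2/15)^3 = +1.
Reached (1/15) = 1. Collecting the sign flips along the way, the symbol is -1.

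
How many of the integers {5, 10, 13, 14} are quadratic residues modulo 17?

(5/17) = -1 → non-residue.
(10/17) = -1 → non-residue.
(13/17) = +1 → QR.
(14/17) = -1 → non-residue.
Total quadratic residues among the 4: 1.

1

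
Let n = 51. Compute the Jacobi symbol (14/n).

1

Pull out 2: since 51 ≡ 3 (mod 8), (2/51) = -1.
Reciprocity: 7 ≡ 3 and 51 ≡ 3 (mod 4), so (7/51) = −(51/7).
Reduce top mod 7: now compute (2/7).
Pull out 2: since 7 ≡ 7 (mod 8), (2/7) = +1.
Reached (1/7) = 1. Collecting the sign flips along the way, the symbol is +1.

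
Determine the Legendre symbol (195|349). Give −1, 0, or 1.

Euler's criterion: (195/349) ≡ 195^174 (mod 349).
195^2 ≡ 333 (mod 349)
195^4 ≡ 256 (mod 349)
195^8 ≡ 273 (mod 349)
195^16 ≡ 192 (mod 349)
195^32 ≡ 219 (mod 349)
195^64 ≡ 148 (mod 349)
195^128 ≡ 266 (mod 349)
195^174 = 195^(128+32+8+4+2) ≡ 348 (mod 349).
Result is 348 ≡ −1, so (195/349) = −1.

-1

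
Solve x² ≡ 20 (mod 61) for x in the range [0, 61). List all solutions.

61 ≡ 1 (mod 4), so we find a root by search.
Trying successive values, 9² = 81 ≡ 20 (mod 61). The other root is 61 − 9 = 52.

9, 52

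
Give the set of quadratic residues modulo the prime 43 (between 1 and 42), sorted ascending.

1,4,6,9,10,11,13,14,15,16,17,21,23,24,25,31,35,36,38,40,41

Square k = 1,…,21 (k and 43−k give the same square):
1²=1, 2²=4, 3²=9, 4²=16, 5²=25, 6²=36, 7²≡6, 8²≡21, 9²≡38, 10²≡14, 11²≡35, 12²≡15, 13²≡40, 14²≡24, 15²≡10, 16²≡41, 17²≡31, 18²≡23, 19²≡17, 20²≡13, 21²≡11 (mod 43).
So the quadratic residues mod 43 are {1, 4, 6, 9, 10, 11, 13, 14, 15, 16, 17, 21, 23, 24, 25, 31, 35, 36, 38, 40, 41}.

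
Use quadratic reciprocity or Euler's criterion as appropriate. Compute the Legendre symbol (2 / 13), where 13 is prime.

-1

Pull out 2: since 13 ≡ 5 (mod 8), (2/13) = -1.
Reached (1/13) = 1. Collecting the sign flips along the way, the symbol is -1.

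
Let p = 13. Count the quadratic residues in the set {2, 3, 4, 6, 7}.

(2/13) = -1 → non-residue.
(3/13) = +1 → QR.
(4/13) = +1 → QR.
(6/13) = -1 → non-residue.
(7/13) = -1 → non-residue.
Total quadratic residues among the 5: 2.

2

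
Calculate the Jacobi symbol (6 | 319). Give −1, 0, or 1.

Pull out 2: since 319 ≡ 7 (mod 8), (2/319) = +1.
Reciprocity: 3 ≡ 3 and 319 ≡ 3 (mod 4), so (3/319) = −(319/3).
Reduce top mod 3: now compute (1/3).
Reached (1/3) = 1. Collecting the sign flips along the way, the symbol is -1.

-1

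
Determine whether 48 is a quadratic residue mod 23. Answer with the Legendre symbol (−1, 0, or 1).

1

First reduce: 48 ≡ 2 (mod 23).
Pull out 2: since 23 ≡ 7 (mod 8), (2/23) = +1.
Reached (1/23) = 1. Collecting the sign flips along the way, the symbol is +1.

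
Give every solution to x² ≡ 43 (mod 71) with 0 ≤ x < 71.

Since 71 ≡ 3 (mod 4), a square root of 43 is 43^((71+1)/4) = 43^18 mod 71.
Repeated squaring: 43^2≡3, 43^4≡9, 43^8≡10, 43^16≡29 (mod 71).
43^18 = 43^(16+2) ≡ 16 (mod 71).
Check: 16² = 256 ≡ 43 (mod 71). The two roots are 16 and 55.

16, 55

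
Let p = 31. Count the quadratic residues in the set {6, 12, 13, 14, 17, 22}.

(6/31) = -1 → non-residue.
(12/31) = -1 → non-residue.
(13/31) = -1 → non-residue.
(14/31) = +1 → QR.
(17/31) = -1 → non-residue.
(22/31) = -1 → non-residue.
Total quadratic residues among the 6: 1.

1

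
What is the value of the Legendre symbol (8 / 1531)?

Pull out 2^3: since 1531 ≡ 3 (mod 8), (2/1531) = -1, so (2/1531)^3 = -1.
Reached (1/1531) = 1. Collecting the sign flips along the way, the symbol is -1.

-1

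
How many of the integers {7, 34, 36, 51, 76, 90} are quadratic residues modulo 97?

(7/97) = -1 → non-residue.
(34/97) = -1 → non-residue.
(36/97) = +1 → QR.
(51/97) = -1 → non-residue.
(76/97) = -1 → non-residue.
(90/97) = -1 → non-residue.
Total quadratic residues among the 6: 1.

1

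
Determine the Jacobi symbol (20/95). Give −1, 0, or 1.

0

Pull out 2^2: since 95 ≡ 7 (mod 8), (2/95) = +1, so (2/95)^2 = +1.
Reciprocity: 5 ≡ 1 and 95 ≡ 3 (mod 4), so (5/95) = +(95/5).
Reduce top mod 5: now compute (0/5).
Top reduces to 0: gcd > 1, so the symbol is 0.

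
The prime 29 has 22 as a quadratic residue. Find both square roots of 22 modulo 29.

29 ≡ 1 (mod 4), so we find a root by search.
Trying successive values, 14² = 196 ≡ 22 (mod 29). The other root is 29 − 14 = 15.

14, 15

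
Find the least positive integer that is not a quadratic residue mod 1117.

2

(2/1117) = −1, so 2 is the smallest positive non-residue mod 1117.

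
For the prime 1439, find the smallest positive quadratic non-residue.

7

(2/1439) = +1, so 2 is a residue.
(3/1439) = +1, so 3 is a residue.
(4/1439) = +1, so 4 is a residue.
(5/1439) = +1, so 5 is a residue.
(6/1439) = +1, so 6 is a residue.
(7/1439) = −1, so 7 is the smallest positive non-residue mod 1439.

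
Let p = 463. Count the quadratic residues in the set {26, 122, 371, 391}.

(26/463) = -1 → non-residue.
(122/463) = +1 → QR.
(371/463) = +1 → QR.
(391/463) = -1 → non-residue.
Total quadratic residues among the 4: 2.

2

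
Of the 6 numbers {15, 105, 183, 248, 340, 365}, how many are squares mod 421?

(15/421) = +1 → QR.
(105/421) = +1 → QR.
(183/421) = -1 → non-residue.
(248/421) = -1 → non-residue.
(340/421) = +1 → QR.
(365/421) = -1 → non-residue.
Total quadratic residues among the 6: 3.

3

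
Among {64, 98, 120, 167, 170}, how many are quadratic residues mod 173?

2

(64/173) = +1 → QR.
(98/173) = -1 → non-residue.
(120/173) = -1 → non-residue.
(167/173) = +1 → QR.
(170/173) = -1 → non-residue.
Total quadratic residues among the 5: 2.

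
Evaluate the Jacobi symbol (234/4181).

Pull out 2: since 4181 ≡ 5 (mod 8), (2/4181) = -1.
Reciprocity: 117 ≡ 1 and 4181 ≡ 1 (mod 4), so (117/4181) = +(4181/117).
Reduce top mod 117: now compute (86/117).
Pull out 2: since 117 ≡ 5 (mod 8), (2/117) = -1.
Reciprocity: 43 ≡ 3 and 117 ≡ 1 (mod 4), so (43/117) = +(117/43).
Reduce top mod 43: now compute (31/43).
Reciprocity: 31 ≡ 3 and 43 ≡ 3 (mod 4), so (31/43) = −(43/31).
Reduce top mod 31: now compute (12/31).
Pull out 2^2: since 31 ≡ 7 (mod 8), (2/31) = +1, so (2/31)^2 = +1.
Reciprocity: 3 ≡ 3 and 31 ≡ 3 (mod 4), so (3/31) = −(31/3).
Reduce top mod 3: now compute (1/3).
Reached (1/3) = 1. Collecting the sign flips along the way, the symbol is +1.

1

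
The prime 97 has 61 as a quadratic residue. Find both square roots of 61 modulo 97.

97 ≡ 1 (mod 4), so we find a root by search.
Trying successive values, 35² = 1225 ≡ 61 (mod 97). The other root is 97 − 35 = 62.

35, 62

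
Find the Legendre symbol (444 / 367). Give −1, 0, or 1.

-1

Euler's criterion: (444/367) ≡ 77^183 (mod 367).
77^2 ≡ 57 (mod 367)
77^4 ≡ 313 (mod 367)
77^8 ≡ 347 (mod 367)
77^16 ≡ 33 (mod 367)
77^32 ≡ 355 (mod 367)
77^64 ≡ 144 (mod 367)
77^128 ≡ 184 (mod 367)
77^183 = 77^(128+32+16+4+2+1) ≡ 366 (mod 367).
Result is 366 ≡ −1, so (444/367) = −1.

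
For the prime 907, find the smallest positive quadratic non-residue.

(2/907) = −1, so 2 is the smallest positive non-residue mod 907.

2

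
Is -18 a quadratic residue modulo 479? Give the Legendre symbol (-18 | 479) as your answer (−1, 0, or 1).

First reduce: -18 ≡ 461 (mod 479).
Reciprocity: 461 ≡ 1 and 479 ≡ 3 (mod 4), so (461/479) = +(479/461).
Reduce top mod 461: now compute (18/461).
Pull out 2: since 461 ≡ 5 (mod 8), (2/461) = -1.
Reciprocity: 9 ≡ 1 and 461 ≡ 1 (mod 4), so (9/461) = +(461/9).
Reduce top mod 9: now compute (2/9).
Pull out 2: since 9 ≡ 1 (mod 8), (2/9) = +1.
Reached (1/9) = 1. Collecting the sign flips along the way, the symbol is -1.

-1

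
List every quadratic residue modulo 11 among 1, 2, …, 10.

1,3,4,5,9

Square k = 1,…,5 (k and 11−k give the same square):
1²=1, 2²=4, 3²=9, 4²≡5, 5²≡3 (mod 11).
So the quadratic residues mod 11 are {1, 3, 4, 5, 9}.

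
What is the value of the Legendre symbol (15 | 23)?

Reciprocity: 15 ≡ 3 and 23 ≡ 3 (mod 4), so (15/23) = −(23/15).
Reduce top mod 15: now compute (8/15).
Pull out 2^3: since 15 ≡ 7 (mod 8), (2/15) = +1, so (2/15)^3 = +1.
Reached (1/15) = 1. Collecting the sign flips along the way, the symbol is -1.

-1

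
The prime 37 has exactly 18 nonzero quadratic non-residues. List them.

2, 5, 6, 8, 13, 14, 15, 17, 18, 19, 20, 22, 23, 24, 29, 31, 32, 35

Square k = 1,…,18 (k and 37−k give the same square):
1²=1, 2²=4, 3²=9, 4²=16, 5²=25, 6²=36, 7²≡12, 8²≡27, 9²≡7, 10²≡26, 11²≡10, 12²≡33, 13²≡21, 14²≡11, 15²≡3, 16²≡34, 17²≡30, 18²≡28 (mod 37).
The residues are {1, 3, 4, 7, 9, 10, 11, 12, 16, 21, 25, 26, 27, 28, 30, 33, 34, 36}; the non-residues are the remaining 18 nonzero classes.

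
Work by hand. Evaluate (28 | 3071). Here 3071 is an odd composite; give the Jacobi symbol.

1

Pull out 2^2: since 3071 ≡ 7 (mod 8), (2/3071) = +1, so (2/3071)^2 = +1.
Reciprocity: 7 ≡ 3 and 3071 ≡ 3 (mod 4), so (7/3071) = −(3071/7).
Reduce top mod 7: now compute (5/7).
Reciprocity: 5 ≡ 1 and 7 ≡ 3 (mod 4), so (5/7) = +(7/5).
Reduce top mod 5: now compute (2/5).
Pull out 2: since 5 ≡ 5 (mod 8), (2/5) = -1.
Reached (1/5) = 1. Collecting the sign flips along the way, the symbol is +1.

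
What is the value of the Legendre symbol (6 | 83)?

-1

Euler's criterion: (6/83) ≡ 6^41 (mod 83).
6^2 ≡ 36 (mod 83)
6^4 ≡ 51 (mod 83)
6^8 ≡ 28 (mod 83)
6^16 ≡ 37 (mod 83)
6^32 ≡ 41 (mod 83)
6^41 = 6^(32+8+1) ≡ 82 (mod 83).
Result is 82 ≡ −1, so (6/83) = −1.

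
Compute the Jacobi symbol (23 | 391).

0

Reciprocity: 23 ≡ 3 and 391 ≡ 3 (mod 4), so (23/391) = −(391/23).
Reduce top mod 23: now compute (0/23).
Top reduces to 0: gcd > 1, so the symbol is 0.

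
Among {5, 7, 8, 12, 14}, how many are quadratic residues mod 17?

(5/17) = -1 → non-residue.
(7/17) = -1 → non-residue.
(8/17) = +1 → QR.
(12/17) = -1 → non-residue.
(14/17) = -1 → non-residue.
Total quadratic residues among the 5: 1.

1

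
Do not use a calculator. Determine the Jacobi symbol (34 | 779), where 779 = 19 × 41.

Pull out 2: since 779 ≡ 3 (mod 8), (2/779) = -1.
Reciprocity: 17 ≡ 1 and 779 ≡ 3 (mod 4), so (17/779) = +(779/17).
Reduce top mod 17: now compute (14/17).
Pull out 2: since 17 ≡ 1 (mod 8), (2/17) = +1.
Reciprocity: 7 ≡ 3 and 17 ≡ 1 (mod 4), so (7/17) = +(17/7).
Reduce top mod 7: now compute (3/7).
Reciprocity: 3 ≡ 3 and 7 ≡ 3 (mod 4), so (3/7) = −(7/3).
Reduce top mod 3: now compute (1/3).
Reached (1/3) = 1. Collecting the sign flips along the way, the symbol is +1.

1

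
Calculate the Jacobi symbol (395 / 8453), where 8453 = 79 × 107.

Reciprocity: 395 ≡ 3 and 8453 ≡ 1 (mod 4), so (395/8453) = +(8453/395).
Reduce top mod 395: now compute (158/395).
Pull out 2: since 395 ≡ 3 (mod 8), (2/395) = -1.
Reciprocity: 79 ≡ 3 and 395 ≡ 3 (mod 4), so (79/395) = −(395/79).
Reduce top mod 79: now compute (0/79).
Top reduces to 0: gcd > 1, so the symbol is 0.

0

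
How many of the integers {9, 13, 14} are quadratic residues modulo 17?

2

(9/17) = +1 → QR.
(13/17) = +1 → QR.
(14/17) = -1 → non-residue.
Total quadratic residues among the 3: 2.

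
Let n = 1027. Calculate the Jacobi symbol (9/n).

1

Reciprocity: 9 ≡ 1 and 1027 ≡ 3 (mod 4), so (9/1027) = +(1027/9).
Reduce top mod 9: now compute (1/9).
Reached (1/9) = 1. Collecting the sign flips along the way, the symbol is +1.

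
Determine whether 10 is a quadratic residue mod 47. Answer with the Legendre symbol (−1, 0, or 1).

Euler's criterion: (10/47) ≡ 10^23 (mod 47).
10^2 ≡ 6 (mod 47)
10^4 ≡ 36 (mod 47)
10^8 ≡ 27 (mod 47)
10^16 ≡ 24 (mod 47)
10^23 = 10^(16+4+2+1) ≡ 46 (mod 47).
Result is 46 ≡ −1, so (10/47) = −1.

-1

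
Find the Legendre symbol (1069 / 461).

-1

First reduce: 1069 ≡ 147 (mod 461).
Reciprocity: 147 ≡ 3 and 461 ≡ 1 (mod 4), so (147/461) = +(461/147).
Reduce top mod 147: now compute (20/147).
Pull out 2^2: since 147 ≡ 3 (mod 8), (2/147) = -1, so (2/147)^2 = +1.
Reciprocity: 5 ≡ 1 and 147 ≡ 3 (mod 4), so (5/147) = +(147/5).
Reduce top mod 5: now compute (2/5).
Pull out 2: since 5 ≡ 5 (mod 8), (2/5) = -1.
Reached (1/5) = 1. Collecting the sign flips along the way, the symbol is -1.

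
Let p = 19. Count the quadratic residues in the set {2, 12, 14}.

0

(2/19) = -1 → non-residue.
(12/19) = -1 → non-residue.
(14/19) = -1 → non-residue.
Total quadratic residues among the 3: 0.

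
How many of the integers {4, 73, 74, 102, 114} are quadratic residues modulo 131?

4

(4/131) = +1 → QR.
(73/131) = -1 → non-residue.
(74/131) = +1 → QR.
(102/131) = +1 → QR.
(114/131) = +1 → QR.
Total quadratic residues among the 5: 4.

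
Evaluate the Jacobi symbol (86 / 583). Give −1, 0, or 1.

Pull out 2: since 583 ≡ 7 (mod 8), (2/583) = +1.
Reciprocity: 43 ≡ 3 and 583 ≡ 3 (mod 4), so (43/583) = −(583/43).
Reduce top mod 43: now compute (24/43).
Pull out 2^3: since 43 ≡ 3 (mod 8), (2/43) = -1, so (2/43)^3 = -1.
Reciprocity: 3 ≡ 3 and 43 ≡ 3 (mod 4), so (3/43) = −(43/3).
Reduce top mod 3: now compute (1/3).
Reached (1/3) = 1. Collecting the sign flips along the way, the symbol is -1.

-1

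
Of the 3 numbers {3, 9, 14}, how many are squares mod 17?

1

(3/17) = -1 → non-residue.
(9/17) = +1 → QR.
(14/17) = -1 → non-residue.
Total quadratic residues among the 3: 1.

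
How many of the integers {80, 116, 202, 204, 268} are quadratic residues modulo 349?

5

(80/349) = +1 → QR.
(116/349) = +1 → QR.
(202/349) = +1 → QR.
(204/349) = +1 → QR.
(268/349) = +1 → QR.
Total quadratic residues among the 5: 5.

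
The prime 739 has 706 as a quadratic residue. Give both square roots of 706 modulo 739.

Since 739 ≡ 3 (mod 4), a square root of 706 is 706^((739+1)/4) = 706^185 mod 739.
Repeated squaring: 706^2≡350, 706^4≡565, 706^8≡716, 706^16≡529, 706^32≡499, 706^64≡697, 706^128≡286 (mod 739).
706^185 = 706^(128+32+16+8+1) ≡ 405 (mod 739).
Check: 405² = 164025 ≡ 706 (mod 739). The two roots are 334 and 405.

334, 405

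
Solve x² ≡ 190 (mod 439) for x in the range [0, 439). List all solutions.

Since 439 ≡ 3 (mod 4), a square root of 190 is 190^((439+1)/4) = 190^110 mod 439.
Repeated squaring: 190^2≡102, 190^4≡307, 190^8≡303, 190^16≡58, 190^32≡291, 190^64≡393 (mod 439).
190^110 = 190^(64+32+8+4+2) ≡ 342 (mod 439).
Check: 342² = 116964 ≡ 190 (mod 439). The two roots are 97 and 342.

97, 342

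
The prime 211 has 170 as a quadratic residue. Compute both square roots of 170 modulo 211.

Since 211 ≡ 3 (mod 4), a square root of 170 is 170^((211+1)/4) = 170^53 mod 211.
Repeated squaring: 170^2≡204, 170^4≡49, 170^8≡80, 170^16≡70, 170^32≡47 (mod 211).
170^53 = 170^(32+16+4+1) ≡ 176 (mod 211).
Check: 176² = 30976 ≡ 170 (mod 211). The two roots are 35 and 176.

35, 176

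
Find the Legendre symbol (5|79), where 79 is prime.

Euler's criterion: (5/79) ≡ 5^39 (mod 79).
5^2 ≡ 25 (mod 79)
5^4 ≡ 72 (mod 79)
5^8 ≡ 49 (mod 79)
5^16 ≡ 31 (mod 79)
5^32 ≡ 13 (mod 79)
5^39 = 5^(32+4+2+1) ≡ 1 (mod 79).
Result is 1, so (5/79) = 1.

1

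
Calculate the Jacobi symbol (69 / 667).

Reciprocity: 69 ≡ 1 and 667 ≡ 3 (mod 4), so (69/667) = +(667/69).
Reduce top mod 69: now compute (46/69).
Pull out 2: since 69 ≡ 5 (mod 8), (2/69) = -1.
Reciprocity: 23 ≡ 3 and 69 ≡ 1 (mod 4), so (23/69) = +(69/23).
Reduce top mod 23: now compute (0/23).
Top reduces to 0: gcd > 1, so the symbol is 0.

0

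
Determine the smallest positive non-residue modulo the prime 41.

3

(2/41) = +1, so 2 is a residue.
(3/41) = −1, so 3 is the smallest positive non-residue mod 41.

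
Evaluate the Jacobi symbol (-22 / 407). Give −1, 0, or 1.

First reduce: -22 ≡ 385 (mod 407).
Reciprocity: 385 ≡ 1 and 407 ≡ 3 (mod 4), so (385/407) = +(407/385).
Reduce top mod 385: now compute (22/385).
Pull out 2: since 385 ≡ 1 (mod 8), (2/385) = +1.
Reciprocity: 11 ≡ 3 and 385 ≡ 1 (mod 4), so (11/385) = +(385/11).
Reduce top mod 11: now compute (0/11).
Top reduces to 0: gcd > 1, so the symbol is 0.

0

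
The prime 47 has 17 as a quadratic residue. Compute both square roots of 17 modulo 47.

8, 39

Since 47 ≡ 3 (mod 4), a square root of 17 is 17^((47+1)/4) = 17^12 mod 47.
Repeated squaring: 17^2≡7, 17^4≡2, 17^8≡4 (mod 47).
17^12 = 17^(8+4) ≡ 8 (mod 47).
Check: 8² = 64 ≡ 17 (mod 47). The two roots are 8 and 39.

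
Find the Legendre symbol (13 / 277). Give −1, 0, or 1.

Reciprocity: 13 ≡ 1 and 277 ≡ 1 (mod 4), so (13/277) = +(277/13).
Reduce top mod 13: now compute (4/13).
Pull out 2^2: since 13 ≡ 5 (mod 8), (2/13) = -1, so (2/13)^2 = +1.
Reached (1/13) = 1. Collecting the sign flips along the way, the symbol is +1.

1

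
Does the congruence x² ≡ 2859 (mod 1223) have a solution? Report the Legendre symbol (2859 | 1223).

First reduce: 2859 ≡ 413 (mod 1223).
Reciprocity: 413 ≡ 1 and 1223 ≡ 3 (mod 4), so (413/1223) = +(1223/413).
Reduce top mod 413: now compute (397/413).
Reciprocity: 397 ≡ 1 and 413 ≡ 1 (mod 4), so (397/413) = +(413/397).
Reduce top mod 397: now compute (16/397).
Pull out 2^4: since 397 ≡ 5 (mod 8), (2/397) = -1, so (2/397)^4 = +1.
Reached (1/397) = 1. Collecting the sign flips along the way, the symbol is +1.

1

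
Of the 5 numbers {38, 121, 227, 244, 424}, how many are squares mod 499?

4

(38/499) = +1 → QR.
(121/499) = +1 → QR.
(227/499) = +1 → QR.
(244/499) = -1 → non-residue.
(424/499) = +1 → QR.
Total quadratic residues among the 5: 4.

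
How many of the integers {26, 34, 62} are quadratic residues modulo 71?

(26/71) = -1 → non-residue.
(34/71) = -1 → non-residue.
(62/71) = -1 → non-residue.
Total quadratic residues among the 3: 0.

0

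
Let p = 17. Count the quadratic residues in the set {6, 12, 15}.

(6/17) = -1 → non-residue.
(12/17) = -1 → non-residue.
(15/17) = +1 → QR.
Total quadratic residues among the 3: 1.

1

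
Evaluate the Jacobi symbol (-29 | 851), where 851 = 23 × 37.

1

First reduce: -29 ≡ 822 (mod 851).
Pull out 2: since 851 ≡ 3 (mod 8), (2/851) = -1.
Reciprocity: 411 ≡ 3 and 851 ≡ 3 (mod 4), so (411/851) = −(851/411).
Reduce top mod 411: now compute (29/411).
Reciprocity: 29 ≡ 1 and 411 ≡ 3 (mod 4), so (29/411) = +(411/29).
Reduce top mod 29: now compute (5/29).
Reciprocity: 5 ≡ 1 and 29 ≡ 1 (mod 4), so (5/29) = +(29/5).
Reduce top mod 5: now compute (4/5).
Pull out 2^2: since 5 ≡ 5 (mod 8), (2/5) = -1, so (2/5)^2 = +1.
Reached (1/5) = 1. Collecting the sign flips along the way, the symbol is +1.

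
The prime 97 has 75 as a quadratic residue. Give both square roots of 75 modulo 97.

97 ≡ 1 (mod 4), so we find a root by search.
Trying successive values, 47² = 2209 ≡ 75 (mod 97). The other root is 97 − 47 = 50.

47, 50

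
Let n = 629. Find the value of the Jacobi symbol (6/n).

Pull out 2: since 629 ≡ 5 (mod 8), (2/629) = -1.
Reciprocity: 3 ≡ 3 and 629 ≡ 1 (mod 4), so (3/629) = +(629/3).
Reduce top mod 3: now compute (2/3).
Pull out 2: since 3 ≡ 3 (mod 8), (2/3) = -1.
Reached (1/3) = 1. Collecting the sign flips along the way, the symbol is +1.

1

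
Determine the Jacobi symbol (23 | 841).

1

Reciprocity: 23 ≡ 3 and 841 ≡ 1 (mod 4), so (23/841) = +(841/23).
Reduce top mod 23: now compute (13/23).
Reciprocity: 13 ≡ 1 and 23 ≡ 3 (mod 4), so (13/23) = +(23/13).
Reduce top mod 13: now compute (10/13).
Pull out 2: since 13 ≡ 5 (mod 8), (2/13) = -1.
Reciprocity: 5 ≡ 1 and 13 ≡ 1 (mod 4), so (5/13) = +(13/5).
Reduce top mod 5: now compute (3/5).
Reciprocity: 3 ≡ 3 and 5 ≡ 1 (mod 4), so (3/5) = +(5/3).
Reduce top mod 3: now compute (2/3).
Pull out 2: since 3 ≡ 3 (mod 8), (2/3) = -1.
Reached (1/3) = 1. Collecting the sign flips along the way, the symbol is +1.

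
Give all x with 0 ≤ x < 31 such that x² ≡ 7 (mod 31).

10, 21

Since 31 ≡ 3 (mod 4), a square root of 7 is 7^((31+1)/4) = 7^8 mod 31.
Repeated squaring: 7^2≡18, 7^4≡14, 7^8≡10 (mod 31).
7^8 = 7^(8) ≡ 10 (mod 31).
Check: 10² = 100 ≡ 7 (mod 31). The two roots are 10 and 21.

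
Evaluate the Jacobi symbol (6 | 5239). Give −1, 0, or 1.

-1

Pull out 2: since 5239 ≡ 7 (mod 8), (2/5239) = +1.
Reciprocity: 3 ≡ 3 and 5239 ≡ 3 (mod 4), so (3/5239) = −(5239/3).
Reduce top mod 3: now compute (1/3).
Reached (1/3) = 1. Collecting the sign flips along the way, the symbol is -1.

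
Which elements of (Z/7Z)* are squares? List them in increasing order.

Square k = 1,…,3 (k and 7−k give the same square):
1²=1, 2²=4, 3²≡2 (mod 7).
So the quadratic residues mod 7 are {1, 2, 4}.

1, 2, 4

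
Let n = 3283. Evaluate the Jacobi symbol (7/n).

Reciprocity: 7 ≡ 3 and 3283 ≡ 3 (mod 4), so (7/3283) = −(3283/7).
Reduce top mod 7: now compute (0/7).
Top reduces to 0: gcd > 1, so the symbol is 0.

0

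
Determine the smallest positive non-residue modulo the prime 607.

(2/607) = +1, so 2 is a residue.
(3/607) = −1, so 3 is the smallest positive non-residue mod 607.

3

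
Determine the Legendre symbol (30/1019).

Euler's criterion: (30/1019) ≡ 30^509 (mod 1019).
30^2 ≡ 900 (mod 1019)
30^4 ≡ 914 (mod 1019)
30^8 ≡ 835 (mod 1019)
30^16 ≡ 229 (mod 1019)
30^32 ≡ 472 (mod 1019)
30^64 ≡ 642 (mod 1019)
30^128 ≡ 488 (mod 1019)
30^256 ≡ 717 (mod 1019)
30^509 = 30^(256+128+64+32+16+8+4+1) ≡ 1018 (mod 1019).
Result is 1018 ≡ −1, so (30/1019) = −1.

-1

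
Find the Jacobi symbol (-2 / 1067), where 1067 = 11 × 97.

1

First reduce: -2 ≡ 1065 (mod 1067).
Reciprocity: 1065 ≡ 1 and 1067 ≡ 3 (mod 4), so (1065/1067) = +(1067/1065).
Reduce top mod 1065: now compute (2/1065).
Pull out 2: since 1065 ≡ 1 (mod 8), (2/1065) = +1.
Reached (1/1065) = 1. Collecting the sign flips along the way, the symbol is +1.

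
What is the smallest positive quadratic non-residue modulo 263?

5

(2/263) = +1, so 2 is a residue.
(3/263) = +1, so 3 is a residue.
(4/263) = +1, so 4 is a residue.
(5/263) = −1, so 5 is the smallest positive non-residue mod 263.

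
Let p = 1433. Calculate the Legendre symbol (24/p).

Pull out 2^3: since 1433 ≡ 1 (mod 8), (2/1433) = +1, so (2/1433)^3 = +1.
Reciprocity: 3 ≡ 3 and 1433 ≡ 1 (mod 4), so (3/1433) = +(1433/3).
Reduce top mod 3: now compute (2/3).
Pull out 2: since 3 ≡ 3 (mod 8), (2/3) = -1.
Reached (1/3) = 1. Collecting the sign flips along the way, the symbol is -1.

-1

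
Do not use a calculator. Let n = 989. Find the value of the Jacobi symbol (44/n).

-1

Pull out 2^2: since 989 ≡ 5 (mod 8), (2/989) = -1, so (2/989)^2 = +1.
Reciprocity: 11 ≡ 3 and 989 ≡ 1 (mod 4), so (11/989) = +(989/11).
Reduce top mod 11: now compute (10/11).
Pull out 2: since 11 ≡ 3 (mod 8), (2/11) = -1.
Reciprocity: 5 ≡ 1 and 11 ≡ 3 (mod 4), so (5/11) = +(11/5).
Reduce top mod 5: now compute (1/5).
Reached (1/5) = 1. Collecting the sign flips along the way, the symbol is -1.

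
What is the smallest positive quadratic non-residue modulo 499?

(2/499) = −1, so 2 is the smallest positive non-residue mod 499.

2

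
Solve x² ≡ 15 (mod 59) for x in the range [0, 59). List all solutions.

Since 59 ≡ 3 (mod 4), a square root of 15 is 15^((59+1)/4) = 15^15 mod 59.
Repeated squaring: 15^2≡48, 15^4≡3, 15^8≡9 (mod 59).
15^15 = 15^(8+4+2+1) ≡ 29 (mod 59).
Check: 29² = 841 ≡ 15 (mod 59). The two roots are 29 and 30.

29, 30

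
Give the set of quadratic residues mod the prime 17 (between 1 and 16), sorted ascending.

1, 2, 4, 8, 9, 13, 15, 16

Square k = 1,…,8 (k and 17−k give the same square):
1²=1, 2²=4, 3²=9, 4²=16, 5²≡8, 6²≡2, 7²≡15, 8²≡13 (mod 17).
So the quadratic residues mod 17 are {1, 2, 4, 8, 9, 13, 15, 16}.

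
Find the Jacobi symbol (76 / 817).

0

Pull out 2^2: since 817 ≡ 1 (mod 8), (2/817) = +1, so (2/817)^2 = +1.
Reciprocity: 19 ≡ 3 and 817 ≡ 1 (mod 4), so (19/817) = +(817/19).
Reduce top mod 19: now compute (0/19).
Top reduces to 0: gcd > 1, so the symbol is 0.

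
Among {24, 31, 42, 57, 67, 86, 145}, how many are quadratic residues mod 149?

6

(24/149) = +1 → QR.
(31/149) = +1 → QR.
(42/149) = +1 → QR.
(57/149) = -1 → non-residue.
(67/149) = +1 → QR.
(86/149) = +1 → QR.
(145/149) = +1 → QR.
Total quadratic residues among the 7: 6.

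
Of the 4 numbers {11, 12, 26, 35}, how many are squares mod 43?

(11/43) = +1 → QR.
(12/43) = -1 → non-residue.
(26/43) = -1 → non-residue.
(35/43) = +1 → QR.
Total quadratic residues among the 4: 2.

2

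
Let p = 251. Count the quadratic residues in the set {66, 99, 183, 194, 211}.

(66/251) = +1 → QR.
(99/251) = -1 → non-residue.
(183/251) = -1 → non-residue.
(194/251) = +1 → QR.
(211/251) = +1 → QR.
Total quadratic residues among the 5: 3.

3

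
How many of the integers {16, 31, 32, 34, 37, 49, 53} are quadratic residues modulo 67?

(16/67) = +1 → QR.
(31/67) = -1 → non-residue.
(32/67) = -1 → non-residue.
(34/67) = -1 → non-residue.
(37/67) = +1 → QR.
(49/67) = +1 → QR.
(53/67) = -1 → non-residue.
Total quadratic residues among the 7: 3.

3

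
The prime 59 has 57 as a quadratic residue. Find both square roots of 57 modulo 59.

23, 36

Since 59 ≡ 3 (mod 4), a square root of 57 is 57^((59+1)/4) = 57^15 mod 59.
Repeated squaring: 57^2≡4, 57^4≡16, 57^8≡20 (mod 59).
57^15 = 57^(8+4+2+1) ≡ 36 (mod 59).
Check: 36² = 1296 ≡ 57 (mod 59). The two roots are 23 and 36.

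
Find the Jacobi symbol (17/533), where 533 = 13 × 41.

Reciprocity: 17 ≡ 1 and 533 ≡ 1 (mod 4), so (17/533) = +(533/17).
Reduce top mod 17: now compute (6/17).
Pull out 2: since 17 ≡ 1 (mod 8), (2/17) = +1.
Reciprocity: 3 ≡ 3 and 17 ≡ 1 (mod 4), so (3/17) = +(17/3).
Reduce top mod 3: now compute (2/3).
Pull out 2: since 3 ≡ 3 (mod 8), (2/3) = -1.
Reached (1/3) = 1. Collecting the sign flips along the way, the symbol is -1.

-1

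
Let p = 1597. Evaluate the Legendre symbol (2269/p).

-1

First reduce: 2269 ≡ 672 (mod 1597).
Pull out 2^5: since 1597 ≡ 5 (mod 8), (2/1597) = -1, so (2/1597)^5 = -1.
Reciprocity: 21 ≡ 1 and 1597 ≡ 1 (mod 4), so (21/1597) = +(1597/21).
Reduce top mod 21: now compute (1/21).
Reached (1/21) = 1. Collecting the sign flips along the way, the symbol is -1.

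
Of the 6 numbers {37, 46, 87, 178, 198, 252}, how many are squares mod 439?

2

(37/439) = -1 → non-residue.
(46/439) = -1 → non-residue.
(87/439) = -1 → non-residue.
(178/439) = -1 → non-residue.
(198/439) = +1 → QR.
(252/439) = +1 → QR.
Total quadratic residues among the 6: 2.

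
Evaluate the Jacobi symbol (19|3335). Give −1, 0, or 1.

1

Reciprocity: 19 ≡ 3 and 3335 ≡ 3 (mod 4), so (19/3335) = −(3335/19).
Reduce top mod 19: now compute (10/19).
Pull out 2: since 19 ≡ 3 (mod 8), (2/19) = -1.
Reciprocity: 5 ≡ 1 and 19 ≡ 3 (mod 4), so (5/19) = +(19/5).
Reduce top mod 5: now compute (4/5).
Pull out 2^2: since 5 ≡ 5 (mod 8), (2/5) = -1, so (2/5)^2 = +1.
Reached (1/5) = 1. Collecting the sign flips along the way, the symbol is +1.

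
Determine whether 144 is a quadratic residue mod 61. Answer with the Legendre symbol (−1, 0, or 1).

First reduce: 144 ≡ 22 (mod 61).
Pull out 2: since 61 ≡ 5 (mod 8), (2/61) = -1.
Reciprocity: 11 ≡ 3 and 61 ≡ 1 (mod 4), so (11/61) = +(61/11).
Reduce top mod 11: now compute (6/11).
Pull out 2: since 11 ≡ 3 (mod 8), (2/11) = -1.
Reciprocity: 3 ≡ 3 and 11 ≡ 3 (mod 4), so (3/11) = −(11/3).
Reduce top mod 3: now compute (2/3).
Pull out 2: since 3 ≡ 3 (mod 8), (2/3) = -1.
Reached (1/3) = 1. Collecting the sign flips along the way, the symbol is +1.

1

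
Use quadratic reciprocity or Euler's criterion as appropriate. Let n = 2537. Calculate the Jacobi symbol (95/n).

1

Reciprocity: 95 ≡ 3 and 2537 ≡ 1 (mod 4), so (95/2537) = +(2537/95).
Reduce top mod 95: now compute (67/95).
Reciprocity: 67 ≡ 3 and 95 ≡ 3 (mod 4), so (67/95) = −(95/67).
Reduce top mod 67: now compute (28/67).
Pull out 2^2: since 67 ≡ 3 (mod 8), (2/67) = -1, so (2/67)^2 = +1.
Reciprocity: 7 ≡ 3 and 67 ≡ 3 (mod 4), so (7/67) = −(67/7).
Reduce top mod 7: now compute (4/7).
Pull out 2^2: since 7 ≡ 7 (mod 8), (2/7) = +1, so (2/7)^2 = +1.
Reached (1/7) = 1. Collecting the sign flips along the way, the symbol is +1.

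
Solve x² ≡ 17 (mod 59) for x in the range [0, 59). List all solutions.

28, 31

Since 59 ≡ 3 (mod 4), a square root of 17 is 17^((59+1)/4) = 17^15 mod 59.
Repeated squaring: 17^2≡53, 17^4≡36, 17^8≡57 (mod 59).
17^15 = 17^(8+4+2+1) ≡ 28 (mod 59).
Check: 28² = 784 ≡ 17 (mod 59). The two roots are 28 and 31.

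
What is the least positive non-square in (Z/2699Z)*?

2

(2/2699) = −1, so 2 is the smallest positive non-residue mod 2699.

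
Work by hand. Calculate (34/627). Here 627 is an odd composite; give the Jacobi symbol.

Pull out 2: since 627 ≡ 3 (mod 8), (2/627) = -1.
Reciprocity: 17 ≡ 1 and 627 ≡ 3 (mod 4), so (17/627) = +(627/17).
Reduce top mod 17: now compute (15/17).
Reciprocity: 15 ≡ 3 and 17 ≡ 1 (mod 4), so (15/17) = +(17/15).
Reduce top mod 15: now compute (2/15).
Pull out 2: since 15 ≡ 7 (mod 8), (2/15) = +1.
Reached (1/15) = 1. Collecting the sign flips along the way, the symbol is -1.

-1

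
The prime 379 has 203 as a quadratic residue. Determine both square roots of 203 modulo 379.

31, 348

Since 379 ≡ 3 (mod 4), a square root of 203 is 203^((379+1)/4) = 203^95 mod 379.
Repeated squaring: 203^2≡277, 203^4≡171, 203^8≡58, 203^16≡332, 203^32≡314, 203^64≡56 (mod 379).
203^95 = 203^(64+16+8+4+2+1) ≡ 348 (mod 379).
Check: 348² = 121104 ≡ 203 (mod 379). The two roots are 31 and 348.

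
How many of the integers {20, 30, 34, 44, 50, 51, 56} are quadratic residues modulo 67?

(20/67) = -1 → non-residue.
(30/67) = -1 → non-residue.
(34/67) = -1 → non-residue.
(44/67) = -1 → non-residue.
(50/67) = -1 → non-residue.
(51/67) = -1 → non-residue.
(56/67) = +1 → QR.
Total quadratic residues among the 7: 1.

1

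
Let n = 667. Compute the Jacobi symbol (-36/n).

First reduce: -36 ≡ 631 (mod 667).
Reciprocity: 631 ≡ 3 and 667 ≡ 3 (mod 4), so (631/667) = −(667/631).
Reduce top mod 631: now compute (36/631).
Pull out 2^2: since 631 ≡ 7 (mod 8), (2/631) = +1, so (2/631)^2 = +1.
Reciprocity: 9 ≡ 1 and 631 ≡ 3 (mod 4), so (9/631) = +(631/9).
Reduce top mod 9: now compute (1/9).
Reached (1/9) = 1. Collecting the sign flips along the way, the symbol is -1.

-1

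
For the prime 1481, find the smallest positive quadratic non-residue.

3

(2/1481) = +1, so 2 is a residue.
(3/1481) = −1, so 3 is the smallest positive non-residue mod 1481.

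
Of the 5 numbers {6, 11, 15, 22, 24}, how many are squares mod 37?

(6/37) = -1 → non-residue.
(11/37) = +1 → QR.
(15/37) = -1 → non-residue.
(22/37) = -1 → non-residue.
(24/37) = -1 → non-residue.
Total quadratic residues among the 5: 1.

1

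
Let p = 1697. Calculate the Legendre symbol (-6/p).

-1

First reduce: -6 ≡ 1691 (mod 1697).
Reciprocity: 1691 ≡ 3 and 1697 ≡ 1 (mod 4), so (1691/1697) = +(1697/1691).
Reduce top mod 1691: now compute (6/1691).
Pull out 2: since 1691 ≡ 3 (mod 8), (2/1691) = -1.
Reciprocity: 3 ≡ 3 and 1691 ≡ 3 (mod 4), so (3/1691) = −(1691/3).
Reduce top mod 3: now compute (2/3).
Pull out 2: since 3 ≡ 3 (mod 8), (2/3) = -1.
Reached (1/3) = 1. Collecting the sign flips along the way, the symbol is -1.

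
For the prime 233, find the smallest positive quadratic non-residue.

(2/233) = +1, so 2 is a residue.
(3/233) = −1, so 3 is the smallest positive non-residue mod 233.

3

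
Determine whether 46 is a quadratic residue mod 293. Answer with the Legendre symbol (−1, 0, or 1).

Pull out 2: since 293 ≡ 5 (mod 8), (2/293) = -1.
Reciprocity: 23 ≡ 3 and 293 ≡ 1 (mod 4), so (23/293) = +(293/23).
Reduce top mod 23: now compute (17/23).
Reciprocity: 17 ≡ 1 and 23 ≡ 3 (mod 4), so (17/23) = +(23/17).
Reduce top mod 17: now compute (6/17).
Pull out 2: since 17 ≡ 1 (mod 8), (2/17) = +1.
Reciprocity: 3 ≡ 3 and 17 ≡ 1 (mod 4), so (3/17) = +(17/3).
Reduce top mod 3: now compute (2/3).
Pull out 2: since 3 ≡ 3 (mod 8), (2/3) = -1.
Reached (1/3) = 1. Collecting the sign flips along the way, the symbol is +1.

1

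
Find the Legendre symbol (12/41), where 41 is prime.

Euler's criterion: (12/41) ≡ 12^20 (mod 41).
12^2 ≡ 21 (mod 41)
12^4 ≡ 31 (mod 41)
12^8 ≡ 18 (mod 41)
12^16 ≡ 37 (mod 41)
12^20 = 12^(16+4) ≡ 40 (mod 41).
Result is 40 ≡ −1, so (12/41) = −1.

-1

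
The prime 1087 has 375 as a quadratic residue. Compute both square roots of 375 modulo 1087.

Since 1087 ≡ 3 (mod 4), a square root of 375 is 375^((1087+1)/4) = 375^272 mod 1087.
Repeated squaring: 375^2≡402, 375^4≡728, 375^8≡615, 375^16≡1036, 375^32≡427, 375^64≡800, 375^128≡844, 375^256≡351 (mod 1087).
375^272 = 375^(256+16) ≡ 578 (mod 1087).
Check: 578² = 334084 ≡ 375 (mod 1087). The two roots are 509 and 578.

509, 578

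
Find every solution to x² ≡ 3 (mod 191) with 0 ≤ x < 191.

Since 191 ≡ 3 (mod 4), a square root of 3 is 3^((191+1)/4) = 3^48 mod 191.
Repeated squaring: 3^2≡9, 3^4≡81, 3^8≡67, 3^16≡96, 3^32≡48 (mod 191).
3^48 = 3^(32+16) ≡ 24 (mod 191).
Check: 24² = 576 ≡ 3 (mod 191). The two roots are 24 and 167.

24, 167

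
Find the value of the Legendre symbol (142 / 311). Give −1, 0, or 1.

Pull out 2: since 311 ≡ 7 (mod 8), (2/311) = +1.
Reciprocity: 71 ≡ 3 and 311 ≡ 3 (mod 4), so (71/311) = −(311/71).
Reduce top mod 71: now compute (27/71).
Reciprocity: 27 ≡ 3 and 71 ≡ 3 (mod 4), so (27/71) = −(71/27).
Reduce top mod 27: now compute (17/27).
Reciprocity: 17 ≡ 1 and 27 ≡ 3 (mod 4), so (17/27) = +(27/17).
Reduce top mod 17: now compute (10/17).
Pull out 2: since 17 ≡ 1 (mod 8), (2/17) = +1.
Reciprocity: 5 ≡ 1 and 17 ≡ 1 (mod 4), so (5/17) = +(17/5).
Reduce top mod 5: now compute (2/5).
Pull out 2: since 5 ≡ 5 (mod 8), (2/5) = -1.
Reached (1/5) = 1. Collecting the sign flips along the way, the symbol is -1.

-1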